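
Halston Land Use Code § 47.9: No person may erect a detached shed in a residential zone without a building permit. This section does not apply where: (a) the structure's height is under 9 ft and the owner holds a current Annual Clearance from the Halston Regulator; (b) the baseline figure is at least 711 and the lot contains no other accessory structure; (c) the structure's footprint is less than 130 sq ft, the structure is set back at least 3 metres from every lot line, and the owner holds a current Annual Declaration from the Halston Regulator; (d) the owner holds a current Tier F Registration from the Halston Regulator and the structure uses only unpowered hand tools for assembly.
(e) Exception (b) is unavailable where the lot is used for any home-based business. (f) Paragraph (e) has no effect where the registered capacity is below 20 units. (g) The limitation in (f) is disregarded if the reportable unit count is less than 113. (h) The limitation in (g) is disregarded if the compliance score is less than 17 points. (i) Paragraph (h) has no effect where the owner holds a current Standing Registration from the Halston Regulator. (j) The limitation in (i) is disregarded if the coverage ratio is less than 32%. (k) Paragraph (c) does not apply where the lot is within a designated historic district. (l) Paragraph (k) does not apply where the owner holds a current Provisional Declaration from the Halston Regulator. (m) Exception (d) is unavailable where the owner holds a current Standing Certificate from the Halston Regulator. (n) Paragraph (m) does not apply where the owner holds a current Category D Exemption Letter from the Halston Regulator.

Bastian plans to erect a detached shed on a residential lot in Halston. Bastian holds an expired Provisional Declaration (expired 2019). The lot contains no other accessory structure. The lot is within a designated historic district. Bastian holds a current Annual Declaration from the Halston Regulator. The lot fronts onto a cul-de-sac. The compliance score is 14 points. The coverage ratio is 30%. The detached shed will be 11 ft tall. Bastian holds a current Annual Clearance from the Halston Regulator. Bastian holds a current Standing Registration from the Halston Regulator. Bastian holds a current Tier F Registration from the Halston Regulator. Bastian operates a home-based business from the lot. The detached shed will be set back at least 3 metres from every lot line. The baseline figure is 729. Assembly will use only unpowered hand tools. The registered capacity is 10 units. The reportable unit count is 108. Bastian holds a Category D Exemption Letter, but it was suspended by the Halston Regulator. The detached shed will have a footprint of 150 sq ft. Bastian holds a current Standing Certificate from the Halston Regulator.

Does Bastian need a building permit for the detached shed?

No — exception (b) applies; Bastian does not need a building permit.

Exception (a) does not apply: the structure's height is 11 ft, not under 9 ft.
Exception (b): the baseline figure is 729, meeting the 711 threshold; the lot has no other accessory structure — every condition holds. Considering the limiting provisions: (e) operates (a home-based business operates on the lot), but yields to (f): (f) operates against (e): the registered capacity is 10 units, below the 20 units limit. (g) is triggered (the reportable unit count is 108, less than the 113 limit), but is set aside by (h): (h) operates — the compliance score is 14 points, less than the 17 points limit. (i) would limit (h) — a current Standing Registration is held — but (j) sets (i) aside: (j) applies — the coverage ratio is 30%, less than the 32% limit. (b) remains available.
Exception (c) does not apply: the structure's footprint is 150 sq ft, not less than 130 sq ft.
Exception (d): a current Tier F Registration is held; assembly uses only hand tools — every condition holds. But applying paragraphs (m)–(n): (m) operates against (d): a current Standing Certificate is held. (n) is not triggered (no current Category D Exemption Letter is held), so (m) stands. So (d) is unavailable.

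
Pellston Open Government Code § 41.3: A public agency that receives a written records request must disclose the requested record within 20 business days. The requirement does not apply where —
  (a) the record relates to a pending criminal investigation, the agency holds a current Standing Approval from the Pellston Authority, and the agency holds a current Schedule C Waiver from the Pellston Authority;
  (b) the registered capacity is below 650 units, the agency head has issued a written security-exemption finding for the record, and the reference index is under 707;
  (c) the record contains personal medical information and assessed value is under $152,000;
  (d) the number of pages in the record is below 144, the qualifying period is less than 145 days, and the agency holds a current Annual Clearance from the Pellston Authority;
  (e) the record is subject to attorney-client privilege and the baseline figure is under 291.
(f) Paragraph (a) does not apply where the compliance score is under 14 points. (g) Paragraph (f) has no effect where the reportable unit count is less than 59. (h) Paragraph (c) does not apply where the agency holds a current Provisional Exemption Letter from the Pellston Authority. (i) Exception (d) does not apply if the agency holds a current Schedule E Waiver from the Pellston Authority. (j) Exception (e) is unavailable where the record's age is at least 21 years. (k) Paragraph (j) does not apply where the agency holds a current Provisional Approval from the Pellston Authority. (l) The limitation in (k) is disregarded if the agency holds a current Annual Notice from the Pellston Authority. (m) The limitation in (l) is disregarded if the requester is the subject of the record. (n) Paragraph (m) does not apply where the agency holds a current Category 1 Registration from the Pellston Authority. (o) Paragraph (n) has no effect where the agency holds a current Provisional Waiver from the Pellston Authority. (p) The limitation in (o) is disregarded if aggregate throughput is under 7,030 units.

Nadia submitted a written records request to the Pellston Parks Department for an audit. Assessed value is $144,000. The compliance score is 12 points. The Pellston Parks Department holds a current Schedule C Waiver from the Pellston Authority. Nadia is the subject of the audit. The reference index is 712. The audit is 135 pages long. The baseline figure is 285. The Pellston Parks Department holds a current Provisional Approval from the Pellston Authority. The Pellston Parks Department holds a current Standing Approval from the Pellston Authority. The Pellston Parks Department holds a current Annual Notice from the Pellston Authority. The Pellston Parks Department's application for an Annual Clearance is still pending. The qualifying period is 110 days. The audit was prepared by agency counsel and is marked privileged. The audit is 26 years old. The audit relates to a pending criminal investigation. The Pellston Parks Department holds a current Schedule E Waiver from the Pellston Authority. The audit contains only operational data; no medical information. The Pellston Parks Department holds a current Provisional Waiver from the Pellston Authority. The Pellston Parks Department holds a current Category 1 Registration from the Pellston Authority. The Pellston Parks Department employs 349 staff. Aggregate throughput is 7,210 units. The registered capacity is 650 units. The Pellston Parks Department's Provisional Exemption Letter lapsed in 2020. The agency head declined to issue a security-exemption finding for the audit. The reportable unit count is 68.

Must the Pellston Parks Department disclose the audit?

No — exception (e) applies; the Pellston Parks Department is not required to disclose the audit.

Exception (a): the audit relates to a pending investigation; a current Standing Approval is held; a current Schedule C Waiver is held — every condition holds. But applying paragraphs (f)–(g): (f) operates against (a): the compliance score is 12 points, under the 14 points limit. (g), which would lift (f), is inapplicable — the reportable unit count is 68, not less than 59. So (a) is unavailable.
Exception (b) fails — the registered capacity is 650 units, not below 650 units.
Exception (c) does not apply: the audit contains only operational data.
Exception (d) requires that the agency holds a current Annual Clearance from the Pellston Authority; but no current Annual Clearance is held, so (d) is unavailable.
All of (e)'s requirements are met (the audit is privileged; the baseline figure is 285, under the 291 limit). Under paragraphs (j)–(p): (j) would limit (e) — the record's age is 26 years, meeting the 21 years threshold — but (k) sets (j) aside: (k) operates against (j): a current Provisional Approval is held. (l) would limit (k) — a current Annual Notice is held — but (m) sets (l) aside: (m) operates against (l): Nadia is the subject of the audit. (n) would limit (m) — a current Category 1 Registration is held — but (o) sets (n) aside: (o) is engaged — a current Provisional Waiver is held. (p), which would lift (o), does not operate here — aggregate throughput is 7,210 units, not under 7,030 units. Exception (e) stands.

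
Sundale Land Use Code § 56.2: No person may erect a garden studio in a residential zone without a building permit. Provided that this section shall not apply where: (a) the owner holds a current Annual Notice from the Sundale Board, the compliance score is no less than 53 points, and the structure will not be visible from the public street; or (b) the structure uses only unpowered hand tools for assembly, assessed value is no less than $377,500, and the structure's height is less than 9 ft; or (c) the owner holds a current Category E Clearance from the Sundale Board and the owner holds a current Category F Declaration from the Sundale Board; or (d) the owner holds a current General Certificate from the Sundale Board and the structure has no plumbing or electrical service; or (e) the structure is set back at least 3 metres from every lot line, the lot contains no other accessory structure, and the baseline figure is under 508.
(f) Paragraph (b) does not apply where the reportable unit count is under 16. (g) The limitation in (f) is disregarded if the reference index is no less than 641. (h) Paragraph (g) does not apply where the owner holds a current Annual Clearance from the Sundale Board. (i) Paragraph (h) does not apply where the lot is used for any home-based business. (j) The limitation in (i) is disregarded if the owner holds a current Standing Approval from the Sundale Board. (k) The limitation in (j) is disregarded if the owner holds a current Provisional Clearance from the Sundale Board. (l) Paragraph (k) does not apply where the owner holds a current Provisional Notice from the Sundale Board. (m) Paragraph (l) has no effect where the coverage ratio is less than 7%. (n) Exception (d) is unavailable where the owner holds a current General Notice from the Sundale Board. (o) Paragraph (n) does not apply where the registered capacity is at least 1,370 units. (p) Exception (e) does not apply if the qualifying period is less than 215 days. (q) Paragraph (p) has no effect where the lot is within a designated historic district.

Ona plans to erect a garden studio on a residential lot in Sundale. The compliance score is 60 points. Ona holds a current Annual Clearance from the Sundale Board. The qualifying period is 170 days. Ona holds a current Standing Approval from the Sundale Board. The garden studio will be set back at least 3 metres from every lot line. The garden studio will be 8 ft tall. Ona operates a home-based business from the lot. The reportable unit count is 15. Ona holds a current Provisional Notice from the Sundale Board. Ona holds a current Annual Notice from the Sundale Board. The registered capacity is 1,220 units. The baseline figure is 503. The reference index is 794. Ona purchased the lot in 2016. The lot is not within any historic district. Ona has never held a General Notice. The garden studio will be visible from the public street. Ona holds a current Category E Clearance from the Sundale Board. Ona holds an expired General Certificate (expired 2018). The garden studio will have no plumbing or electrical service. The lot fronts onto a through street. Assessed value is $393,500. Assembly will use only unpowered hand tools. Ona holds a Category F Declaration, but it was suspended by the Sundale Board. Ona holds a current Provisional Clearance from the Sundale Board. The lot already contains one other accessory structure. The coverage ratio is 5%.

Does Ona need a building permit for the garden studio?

Exception (a) requires that the structure will not be visible from the public street; but the structure will be visible from the street, so (a) is unavailable.
Exception (b) is satisfied on its face — assembly uses only hand tools; assessed value is $393,500, meeting the $377,500 threshold; the structure's height is 8 ft, less than the 9 ft limit. Applying paragraphs (f)–(m): (f) operates (the reportable unit count is 15, under the 16 limit), but yields to (g): (g) operates against (f): the reference index is 794, meeting the 641 threshold. (h) operates (a current Annual Clearance is held), but is itself disapplied by (i): (i) is engaged — a home-based business operates on the lot. (j) would limit (i) — a current Standing Approval is held — but (k) sets (j) aside: (k) is triggered — a current Provisional Clearance is held. (l) operates (a current Provisional Notice is held), but is itself disapplied by (m): (m) operates against (l): the coverage ratio is 5%, less than the 7% limit. So (b) applies.
Exception (c) requires that the owner holds a current Category F Declaration from the Sundale Board; but no current Category F Declaration is held, so (c) is unavailable.
Exception (d) requires that the owner holds a current General Certificate from the Sundale Board; but no current General Certificate is held, so (d) is unavailable.
Exception (e) does not apply: the lot already has another accessory structure.

No — exception (b) applies; Ona does not need a building permit.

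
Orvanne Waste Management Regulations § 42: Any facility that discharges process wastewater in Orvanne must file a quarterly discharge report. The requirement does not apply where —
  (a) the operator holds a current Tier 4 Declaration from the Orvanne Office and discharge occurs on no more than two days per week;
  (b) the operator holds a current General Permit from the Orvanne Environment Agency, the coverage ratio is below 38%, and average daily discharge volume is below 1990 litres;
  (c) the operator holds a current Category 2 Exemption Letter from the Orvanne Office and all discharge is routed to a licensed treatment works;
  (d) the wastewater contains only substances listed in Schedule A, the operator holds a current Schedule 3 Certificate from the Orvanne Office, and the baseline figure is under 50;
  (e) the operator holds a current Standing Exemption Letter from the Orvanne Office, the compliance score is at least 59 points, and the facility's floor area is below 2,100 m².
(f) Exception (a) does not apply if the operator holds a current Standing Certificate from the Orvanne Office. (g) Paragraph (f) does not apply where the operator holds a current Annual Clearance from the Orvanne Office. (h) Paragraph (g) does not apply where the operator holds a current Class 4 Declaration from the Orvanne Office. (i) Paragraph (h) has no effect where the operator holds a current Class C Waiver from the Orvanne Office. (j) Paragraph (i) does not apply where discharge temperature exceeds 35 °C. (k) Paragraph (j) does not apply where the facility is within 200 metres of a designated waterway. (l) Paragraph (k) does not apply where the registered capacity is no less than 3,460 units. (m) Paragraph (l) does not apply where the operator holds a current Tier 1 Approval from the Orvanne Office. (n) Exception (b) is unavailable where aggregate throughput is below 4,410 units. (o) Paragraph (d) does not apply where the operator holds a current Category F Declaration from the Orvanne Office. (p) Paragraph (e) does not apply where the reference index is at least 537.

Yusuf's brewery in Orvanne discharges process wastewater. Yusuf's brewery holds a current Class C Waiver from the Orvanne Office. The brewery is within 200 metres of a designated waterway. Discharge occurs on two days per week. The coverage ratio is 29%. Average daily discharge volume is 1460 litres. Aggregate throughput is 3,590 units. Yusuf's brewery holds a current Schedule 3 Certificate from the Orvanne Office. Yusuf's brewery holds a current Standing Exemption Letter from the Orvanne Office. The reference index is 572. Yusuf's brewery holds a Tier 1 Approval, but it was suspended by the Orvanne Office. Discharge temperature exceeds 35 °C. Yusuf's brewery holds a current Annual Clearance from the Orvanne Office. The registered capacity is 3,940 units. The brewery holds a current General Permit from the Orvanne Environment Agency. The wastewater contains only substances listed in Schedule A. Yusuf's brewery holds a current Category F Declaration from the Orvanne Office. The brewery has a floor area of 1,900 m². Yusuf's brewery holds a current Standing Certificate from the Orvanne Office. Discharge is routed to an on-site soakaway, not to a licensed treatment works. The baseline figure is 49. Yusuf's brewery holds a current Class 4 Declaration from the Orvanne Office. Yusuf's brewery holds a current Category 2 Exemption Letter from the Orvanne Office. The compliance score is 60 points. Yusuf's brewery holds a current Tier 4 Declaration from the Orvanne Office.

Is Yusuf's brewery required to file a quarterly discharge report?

Yes — Yusuf's brewery must file a quarterly discharge report.

All of (a)'s requirements are met (a current Tier 4 Declaration is held; discharge occurs on no more than two days per week). Turning to paragraphs (f)–(m): (f) operates against (a): a current Standing Certificate is held. (g) operates (a current Annual Clearance is held), but is set aside by (h): (h) operates against (g): a current Class 4 Declaration is held. (i) would limit (h) — a current Class C Waiver is held — but (j) sets (i) aside: (j) operates against (i): discharge temperature exceeds 35 °C. (k) would limit (j) — the brewery is within 200 m of a designated waterway — but (l) sets (k) aside: (l) operates against (k): the registered capacity is 3,940 units, meeting the 3,460 units threshold. (m), which would lift (l), is not triggered — there is no Tier 1 Approval in force. Exception (a) does not apply.
All of (b)'s requirements are met (a current General Permit is held; the coverage ratio is 29%, below the 38% limit; average daily discharge volume is 1460 litres, below the 1990 litres limit). But applying paragraph (n): (n) is triggered — aggregate throughput is 3,590 units, below the 4,410 units limit. Exception (b) does not apply.
Exception (c) fails — discharge is not routed to a licensed treatment works.
Exception (d)'s conditions are all satisfied: the wastewater is Schedule-A-only; a current Schedule 3 Certificate is held; the baseline figure is 49, under the 50 limit. But: (o) is triggered — a current Category F Declaration is held. (d) is therefore removed.
Exception (e) is satisfied on its face — a current Standing Exemption Letter is held; the compliance score is 60 points, meeting the 59 points threshold; the facility's floor area is 1,900 m², below the 2,100 m² limit. But applying paragraph (p): (p) operates against (e): the reference index is 572, meeting the 537 threshold. (e) is therefore removed.
No exception is made out. Yusuf's brewery falls within the general rule.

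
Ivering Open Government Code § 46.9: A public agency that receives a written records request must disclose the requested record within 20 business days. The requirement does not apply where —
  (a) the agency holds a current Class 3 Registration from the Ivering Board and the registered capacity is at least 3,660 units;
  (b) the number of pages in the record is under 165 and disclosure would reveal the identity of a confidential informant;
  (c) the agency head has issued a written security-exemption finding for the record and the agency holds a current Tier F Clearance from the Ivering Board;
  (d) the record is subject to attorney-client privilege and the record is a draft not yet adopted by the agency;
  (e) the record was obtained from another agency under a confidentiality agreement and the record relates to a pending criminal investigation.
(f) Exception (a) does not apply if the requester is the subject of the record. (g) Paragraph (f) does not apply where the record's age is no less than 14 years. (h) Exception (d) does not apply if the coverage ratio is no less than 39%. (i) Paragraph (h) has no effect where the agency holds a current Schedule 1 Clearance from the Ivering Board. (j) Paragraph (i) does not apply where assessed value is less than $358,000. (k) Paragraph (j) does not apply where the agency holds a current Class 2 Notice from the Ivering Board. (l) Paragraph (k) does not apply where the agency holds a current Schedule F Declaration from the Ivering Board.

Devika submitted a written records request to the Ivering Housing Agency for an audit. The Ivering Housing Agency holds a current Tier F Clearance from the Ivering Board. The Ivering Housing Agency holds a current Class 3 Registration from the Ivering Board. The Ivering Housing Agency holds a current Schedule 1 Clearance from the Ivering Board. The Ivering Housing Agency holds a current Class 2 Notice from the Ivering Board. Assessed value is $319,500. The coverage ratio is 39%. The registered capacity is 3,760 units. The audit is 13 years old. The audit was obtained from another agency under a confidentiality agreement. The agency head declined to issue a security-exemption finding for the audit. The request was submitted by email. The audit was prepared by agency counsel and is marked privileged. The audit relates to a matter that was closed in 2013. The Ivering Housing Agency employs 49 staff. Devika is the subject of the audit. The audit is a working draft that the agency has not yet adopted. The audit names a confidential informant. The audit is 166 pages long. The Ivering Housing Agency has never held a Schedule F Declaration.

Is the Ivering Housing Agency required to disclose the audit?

Exception (a): a current Class 3 Registration is held; the registered capacity is 3,760 units, meeting the 3,660 units threshold — every condition holds. However, paragraphs (f)–(g) must be considered: (f) operates against (a): Devika is the subject of the audit. (g), which would lift (f), is inapplicable — the record's age is 13 years, short of 14 years. Exception (a) does not apply.
Exception (b) does not apply: the number of pages in the record is 166, not under 165.
Exception (c) does not apply: the agency head declined to issue a security-exemption finding.
Exception (d) is satisfied on its face — the audit is privileged; the audit is an unadopted draft. Under paragraphs (h)–(l): (h) operates (the coverage ratio is 39%, meeting the 39% threshold), but is displaced by (i): (i) operates against (h): a current Schedule 1 Clearance is held. (j) is triggered (assessed value is $319,500, less than the $358,000 limit), but is itself disapplied by (k): (k) is engaged — a current Class 2 Notice is held. (l) is not triggered (the Schedule F Declaration is not current), so (k) stands. Exception (d) stands.
Exception (e) does not apply: the audit relates to a closed matter.

No — exception (d) applies; the Ivering Housing Agency is not required to disclose the audit.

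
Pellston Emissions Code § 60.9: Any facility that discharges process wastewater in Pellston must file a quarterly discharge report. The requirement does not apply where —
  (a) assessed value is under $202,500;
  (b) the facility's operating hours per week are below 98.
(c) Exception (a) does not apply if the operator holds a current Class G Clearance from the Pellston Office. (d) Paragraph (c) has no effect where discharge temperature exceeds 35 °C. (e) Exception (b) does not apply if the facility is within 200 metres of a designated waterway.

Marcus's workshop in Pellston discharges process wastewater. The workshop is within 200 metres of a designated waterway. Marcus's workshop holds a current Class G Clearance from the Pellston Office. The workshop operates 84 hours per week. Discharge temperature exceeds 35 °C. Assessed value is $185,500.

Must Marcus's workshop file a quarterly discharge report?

No — exception (a) applies; Marcus's workshop is not required to file a quarterly discharge report.

Exception (a)'s conditions are all satisfied: assessed value is $185,500, under the $202,500 limit. As to paragraphs (c)–(d): (c) would limit (a) — a current Class G Clearance is held — but (d) sets (c) aside: (d) operates against (c): discharge temperature exceeds 35 °C. (a) remains available.
Exception (b) is satisfied on its face — the facility's operating hours per week are 84, below the 98 limit. But applying paragraph (e): (e) is engaged — the workshop is within 200 m of a designated waterway. (b) is therefore removed.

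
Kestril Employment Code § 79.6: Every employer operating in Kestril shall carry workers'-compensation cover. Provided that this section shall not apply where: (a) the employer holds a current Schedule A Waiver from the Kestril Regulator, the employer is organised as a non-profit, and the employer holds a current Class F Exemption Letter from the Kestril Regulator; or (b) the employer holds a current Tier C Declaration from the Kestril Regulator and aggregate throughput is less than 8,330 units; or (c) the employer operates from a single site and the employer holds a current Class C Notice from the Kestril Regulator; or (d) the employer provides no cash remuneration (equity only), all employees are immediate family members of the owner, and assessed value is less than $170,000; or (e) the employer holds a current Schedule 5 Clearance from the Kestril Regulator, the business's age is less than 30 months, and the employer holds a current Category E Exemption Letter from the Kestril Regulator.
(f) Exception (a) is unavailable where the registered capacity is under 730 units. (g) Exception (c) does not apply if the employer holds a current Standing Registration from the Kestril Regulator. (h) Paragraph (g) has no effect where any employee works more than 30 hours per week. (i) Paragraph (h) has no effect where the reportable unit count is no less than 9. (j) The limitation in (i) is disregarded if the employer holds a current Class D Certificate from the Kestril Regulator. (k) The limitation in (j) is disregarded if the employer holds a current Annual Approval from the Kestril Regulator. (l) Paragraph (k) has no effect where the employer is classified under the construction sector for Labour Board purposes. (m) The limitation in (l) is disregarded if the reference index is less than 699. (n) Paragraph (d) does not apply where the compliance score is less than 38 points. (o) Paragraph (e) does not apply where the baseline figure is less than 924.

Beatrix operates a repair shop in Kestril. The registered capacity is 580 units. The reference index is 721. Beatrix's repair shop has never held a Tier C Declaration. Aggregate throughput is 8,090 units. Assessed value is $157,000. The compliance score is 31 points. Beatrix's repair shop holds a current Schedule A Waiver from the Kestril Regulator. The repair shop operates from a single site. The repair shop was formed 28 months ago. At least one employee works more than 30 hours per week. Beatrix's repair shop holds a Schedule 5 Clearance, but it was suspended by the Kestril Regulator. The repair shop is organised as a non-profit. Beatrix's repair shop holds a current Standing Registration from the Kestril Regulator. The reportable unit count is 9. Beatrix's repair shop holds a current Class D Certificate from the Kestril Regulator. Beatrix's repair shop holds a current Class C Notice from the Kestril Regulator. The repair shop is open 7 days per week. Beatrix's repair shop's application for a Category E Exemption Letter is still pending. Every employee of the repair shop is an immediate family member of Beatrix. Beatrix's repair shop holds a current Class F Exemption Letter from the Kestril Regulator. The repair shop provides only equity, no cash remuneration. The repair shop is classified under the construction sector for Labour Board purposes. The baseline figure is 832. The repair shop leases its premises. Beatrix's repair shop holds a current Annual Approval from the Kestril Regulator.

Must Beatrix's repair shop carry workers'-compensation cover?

No — exception (c) applies; Beatrix's repair shop is not required to carry workers'-compensation cover.

All of (a)'s requirements are met (a current Schedule A Waiver is held; the employer is a non-profit; a current Class F Exemption Letter is held). However, paragraph (f) must be considered: (f) operates against (a): the registered capacity is 580 units, under the 730 units limit. Exception (a) does not apply.
Exception (b) requires that the employer holds a current Tier C Declaration from the Kestril Regulator; but there is no Tier C Declaration in force, so (b) is unavailable.
All of (c)'s requirements are met (the employer operates from a single site; a current Class C Notice is held). Applying paragraphs (g)–(m): (g) applies (a current Standing Registration is held), but is itself disapplied by (h): (h) operates against (g): at least one employee exceeds 30 hours/week. (i) would limit (h) — the reportable unit count is 9, meeting the 9 threshold — but (j) sets (i) aside: (j) applies — a current Class D Certificate is held. (k) would limit (j) — a current Annual Approval is held — but (l) sets (k) aside: (l) operates against (k): the repair shop is classified under the construction sector. (m) is not engaged (the reference index is 721, not less than 699), so (l) stands. (c) remains available.
Exception (d) is satisfied on its face — remuneration is equity-only; every employee is an immediate family member; assessed value is $157,000, less than the $170,000 limit. However, paragraph (n) must be considered: (n) is triggered — the compliance score is 31 points, less than the 38 points limit. So (d) is unavailable.
Exception (e) requires that the employer holds a current Schedule 5 Clearance from the Kestril Regulator; but no current Schedule 5 Clearance is held, so (e) is unavailable.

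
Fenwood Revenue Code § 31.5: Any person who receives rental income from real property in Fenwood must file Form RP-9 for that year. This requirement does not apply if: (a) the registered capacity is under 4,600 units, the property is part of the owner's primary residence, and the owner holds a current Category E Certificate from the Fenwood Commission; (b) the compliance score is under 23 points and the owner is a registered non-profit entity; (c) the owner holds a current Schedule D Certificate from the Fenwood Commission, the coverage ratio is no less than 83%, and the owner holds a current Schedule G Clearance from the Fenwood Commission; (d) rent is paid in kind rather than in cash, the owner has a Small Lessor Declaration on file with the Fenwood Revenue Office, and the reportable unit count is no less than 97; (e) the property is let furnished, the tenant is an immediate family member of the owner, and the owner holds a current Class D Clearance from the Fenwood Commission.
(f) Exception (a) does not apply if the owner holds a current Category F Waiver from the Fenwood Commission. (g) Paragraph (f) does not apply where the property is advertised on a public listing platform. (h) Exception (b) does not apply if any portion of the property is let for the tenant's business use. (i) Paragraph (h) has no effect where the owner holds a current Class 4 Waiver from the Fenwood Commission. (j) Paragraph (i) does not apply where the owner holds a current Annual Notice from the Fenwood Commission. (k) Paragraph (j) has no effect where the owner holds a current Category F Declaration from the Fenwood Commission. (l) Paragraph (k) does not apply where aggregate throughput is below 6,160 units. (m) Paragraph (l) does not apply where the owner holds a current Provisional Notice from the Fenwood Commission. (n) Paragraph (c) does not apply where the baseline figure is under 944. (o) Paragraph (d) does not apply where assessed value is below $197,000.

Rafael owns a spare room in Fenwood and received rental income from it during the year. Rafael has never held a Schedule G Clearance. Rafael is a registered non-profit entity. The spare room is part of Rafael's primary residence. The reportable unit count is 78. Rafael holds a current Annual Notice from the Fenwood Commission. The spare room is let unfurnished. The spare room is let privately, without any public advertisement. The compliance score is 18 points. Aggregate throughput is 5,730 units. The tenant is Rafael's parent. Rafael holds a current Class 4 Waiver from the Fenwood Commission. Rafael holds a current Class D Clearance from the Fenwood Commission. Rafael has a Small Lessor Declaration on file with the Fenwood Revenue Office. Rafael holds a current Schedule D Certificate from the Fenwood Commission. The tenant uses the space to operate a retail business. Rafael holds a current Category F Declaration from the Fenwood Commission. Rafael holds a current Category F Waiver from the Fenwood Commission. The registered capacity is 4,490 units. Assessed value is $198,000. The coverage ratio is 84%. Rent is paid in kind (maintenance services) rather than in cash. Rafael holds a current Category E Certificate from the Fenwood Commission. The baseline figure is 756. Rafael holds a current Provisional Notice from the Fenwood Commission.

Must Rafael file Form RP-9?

Exception (a)'s conditions are all satisfied: the registered capacity is 4,490 units, under the 4,600 units limit; the spare room is part of the primary residence; a current Category E Certificate is held. But applying paragraphs (f)–(g): (f) operates — a current Category F Waiver is held. (g), which would lift (f), is not engaged — the property is let privately without advertisement. So (a) is unavailable.
Exception (b) is satisfied on its face — the compliance score is 18 points, under the 23 points limit; Rafael is a registered non-profit. Considering the limiting provisions: (h) would limit (b) — the space is let for business use — but (i) sets (h) aside: (i) operates against (h): a current Class 4 Waiver is held. (j) applies (a current Annual Notice is held), but is displaced by (k): (k) operates against (j): a current Category F Declaration is held. (l) operates (aggregate throughput is 5,730 units, below the 6,160 units limit), but is overridden by (m): (m) operates against (l): a current Provisional Notice is held. So (b) applies.
Exception (c) fails — the Schedule G Clearance is not current.
Exception (d) fails — the reportable unit count is 78, short of 97.
Exception (e) does not apply: the property is let unfurnished.

No — exception (b) applies; Rafael is not required to file Form RP-9.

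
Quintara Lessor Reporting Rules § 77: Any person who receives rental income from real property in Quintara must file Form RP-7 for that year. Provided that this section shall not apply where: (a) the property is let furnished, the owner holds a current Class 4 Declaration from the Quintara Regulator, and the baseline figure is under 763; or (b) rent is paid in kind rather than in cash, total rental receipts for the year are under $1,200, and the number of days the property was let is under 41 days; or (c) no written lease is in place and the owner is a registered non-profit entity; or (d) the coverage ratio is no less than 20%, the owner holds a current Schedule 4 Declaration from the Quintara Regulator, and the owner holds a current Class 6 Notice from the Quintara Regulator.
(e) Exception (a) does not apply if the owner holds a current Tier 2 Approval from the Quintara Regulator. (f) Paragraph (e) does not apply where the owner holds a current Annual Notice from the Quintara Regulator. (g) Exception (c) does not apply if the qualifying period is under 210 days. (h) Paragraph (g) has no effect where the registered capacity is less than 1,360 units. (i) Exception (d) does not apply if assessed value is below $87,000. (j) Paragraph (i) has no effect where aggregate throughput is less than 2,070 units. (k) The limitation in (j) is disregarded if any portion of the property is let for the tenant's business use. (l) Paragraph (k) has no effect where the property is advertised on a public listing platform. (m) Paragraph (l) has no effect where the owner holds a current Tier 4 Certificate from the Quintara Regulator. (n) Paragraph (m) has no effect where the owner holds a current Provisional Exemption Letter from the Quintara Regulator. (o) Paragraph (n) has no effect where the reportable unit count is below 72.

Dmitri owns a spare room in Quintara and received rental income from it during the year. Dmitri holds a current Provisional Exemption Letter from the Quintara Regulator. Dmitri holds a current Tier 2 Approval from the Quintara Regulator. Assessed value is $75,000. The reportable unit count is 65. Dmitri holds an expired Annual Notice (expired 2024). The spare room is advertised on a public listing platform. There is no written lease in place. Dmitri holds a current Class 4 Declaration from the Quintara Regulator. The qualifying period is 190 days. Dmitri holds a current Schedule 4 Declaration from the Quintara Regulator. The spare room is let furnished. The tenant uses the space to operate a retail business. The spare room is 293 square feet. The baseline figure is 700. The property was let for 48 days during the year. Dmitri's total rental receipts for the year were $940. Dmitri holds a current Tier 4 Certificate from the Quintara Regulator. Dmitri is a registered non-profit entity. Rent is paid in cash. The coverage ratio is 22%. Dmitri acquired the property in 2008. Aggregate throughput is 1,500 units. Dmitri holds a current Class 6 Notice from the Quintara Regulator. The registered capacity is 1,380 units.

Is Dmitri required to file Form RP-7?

Exception (a)'s conditions are all satisfied: the property is let furnished; a current Class 4 Declaration is held; the baseline figure is 700, under the 763 limit. Turning to paragraphs (e)–(f): (e) is triggered — a current Tier 2 Approval is held. (f), which would lift (e), does not operate here — there is no Annual Notice in force. So (a) is unavailable.
Exception (b) requires that rent is paid in kind rather than in cash; but rent is paid in cash, so (b) is unavailable.
Exception (c) is satisfied on its face — there is no written lease; Dmitri is a registered non-profit. Turning to paragraphs (g)–(h): (g) applies — the qualifying period is 190 days, under the 210 days limit. (h), which would lift (g), does not operate here — the registered capacity is 1,380 units, not less than 1,360 units. Exception (c) does not apply.
All of (d)'s requirements are met (the coverage ratio is 22%, meeting the 20% threshold; a current Schedule 4 Declaration is held; a current Class 6 Notice is held). However, paragraphs (i)–(o) must be considered: (i) operates against (d): assessed value is $75,000, below the $87,000 limit. (j) would limit (i) — aggregate throughput is 1,500 units, less than the 2,070 units limit — but (k) sets (j) aside: (k) operates against (j): the space is let for business use. (l) is engaged (the property is publicly advertised), but is itself disapplied by (m): (m) operates — a current Tier 4 Certificate is held. (n) is engaged (a current Provisional Exemption Letter is held), but yields to (o): (o) operates against (n): the reportable unit count is 65, below the 72 limit. (d) is therefore removed.
None of the exceptions is available; § 77 applies in full.

Yes — Dmitri must file Form RP-7.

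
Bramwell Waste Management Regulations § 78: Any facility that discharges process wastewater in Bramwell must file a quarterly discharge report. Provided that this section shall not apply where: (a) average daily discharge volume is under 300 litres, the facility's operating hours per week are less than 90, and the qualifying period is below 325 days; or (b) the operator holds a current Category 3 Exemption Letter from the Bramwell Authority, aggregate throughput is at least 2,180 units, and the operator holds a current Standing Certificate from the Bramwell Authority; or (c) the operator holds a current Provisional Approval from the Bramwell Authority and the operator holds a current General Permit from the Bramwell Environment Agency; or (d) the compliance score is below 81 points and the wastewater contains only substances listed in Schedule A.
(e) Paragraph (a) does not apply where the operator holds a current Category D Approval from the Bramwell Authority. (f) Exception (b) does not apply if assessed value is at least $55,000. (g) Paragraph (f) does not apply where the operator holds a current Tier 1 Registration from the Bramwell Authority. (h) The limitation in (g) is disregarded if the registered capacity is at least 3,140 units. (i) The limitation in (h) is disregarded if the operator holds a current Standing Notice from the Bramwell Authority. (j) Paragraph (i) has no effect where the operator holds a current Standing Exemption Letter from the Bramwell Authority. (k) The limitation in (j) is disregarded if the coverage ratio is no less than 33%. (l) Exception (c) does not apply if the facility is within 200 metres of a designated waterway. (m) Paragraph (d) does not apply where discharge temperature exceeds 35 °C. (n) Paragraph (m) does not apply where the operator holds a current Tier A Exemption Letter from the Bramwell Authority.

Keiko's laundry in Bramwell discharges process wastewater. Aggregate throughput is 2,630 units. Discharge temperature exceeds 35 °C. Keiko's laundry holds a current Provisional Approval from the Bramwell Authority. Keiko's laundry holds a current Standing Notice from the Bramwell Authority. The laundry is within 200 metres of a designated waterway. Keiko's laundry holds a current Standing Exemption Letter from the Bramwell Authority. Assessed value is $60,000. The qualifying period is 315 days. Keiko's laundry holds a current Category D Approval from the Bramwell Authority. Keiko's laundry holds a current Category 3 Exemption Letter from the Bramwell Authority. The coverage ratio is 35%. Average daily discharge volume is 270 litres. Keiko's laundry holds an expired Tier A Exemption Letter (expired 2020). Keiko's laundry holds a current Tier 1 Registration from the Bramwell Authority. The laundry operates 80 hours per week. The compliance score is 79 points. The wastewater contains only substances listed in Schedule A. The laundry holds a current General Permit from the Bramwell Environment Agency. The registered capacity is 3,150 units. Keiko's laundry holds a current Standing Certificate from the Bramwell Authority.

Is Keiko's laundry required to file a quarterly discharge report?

All of (a)'s requirements are met (average daily discharge volume is 270 litres, under the 300 litres limit; the facility's operating hours per week are 80, less than the 90 limit; the qualifying period is 315 days, below the 325 days limit). But applying paragraph (e): (e) operates against (a): a current Category D Approval is held. So (a) is unavailable.
All of (b)'s requirements are met (a current Category 3 Exemption Letter is held; aggregate throughput is 2,630 units, meeting the 2,180 units threshold; a current Standing Certificate is held). As to paragraphs (f)–(k): (f) would limit (b) — assessed value is $60,000, meeting the $55,000 threshold — but (g) sets (f) aside: (g) operates against (f): a current Tier 1 Registration is held. (h) is triggered (the registered capacity is 3,150 units, meeting the 3,140 units threshold), but is set aside by (i): (i) operates against (h): a current Standing Notice is held. (j) would limit (i) — a current Standing Exemption Letter is held — but (k) sets (j) aside: (k) operates against (j): the coverage ratio is 35%, meeting the 33% threshold. (b) remains available.
Exception (c) is satisfied on its face — a current Provisional Approval is held; a current General Permit is held. Turning to paragraph (l): (l) operates against (c): the laundry is within 200 m of a designated waterway. So (c) is unavailable.
Exception (d) is satisfied on its face — the compliance score is 79 points, below the 81 points limit; the wastewater is Schedule-A-only. But applying paragraphs (m)–(n): (m) is triggered — discharge temperature exceeds 35 °C. (n), which would lift (m), does not operate here — the Tier A Exemption Letter is not current. So (d) is unavailable.

No — exception (b) applies; Keiko's laundry is not required to file a quarterly discharge report.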